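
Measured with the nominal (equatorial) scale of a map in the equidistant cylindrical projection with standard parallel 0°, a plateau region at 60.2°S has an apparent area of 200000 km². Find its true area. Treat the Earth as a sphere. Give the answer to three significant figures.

In the plate carrée (x = Rλ, y = Rφ), meridians are true-scale (h = 1) and parallels are stretched by k = sec φ.
Areal scale = h·k = 1 × sec φ; at 60.2°, h = 1.000, k = 2.012, so h·k = 2.012.
True area = apparent / (areal scale) = 200000 / 2.012 ≈ 99400 km².

99400 km²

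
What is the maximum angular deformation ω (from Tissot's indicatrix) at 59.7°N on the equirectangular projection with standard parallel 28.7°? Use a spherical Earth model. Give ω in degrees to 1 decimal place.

31.3°

The equidistant cylindrical projection with φ₀ = 28.7° has h = 1 (meridians true) and k = cos φ₀ / cos φ along parallels.
At 59.7°: h = 1.000, k = 1.739; principal scales a = 1.739, b = 1.000.
sin(ω/2) = (a − b)/(a + b) = 0.7385/2.739 = 0.2697, so ω = 2 arcsin(0.2697) ≈ 31.3°.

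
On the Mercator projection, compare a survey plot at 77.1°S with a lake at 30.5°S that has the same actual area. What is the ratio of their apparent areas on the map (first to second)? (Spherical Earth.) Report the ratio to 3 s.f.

14.9

Mercator is conformal with k = sec φ, so areal scale = k² = sec²φ.
At 77.1°: sec²(77.1°) = 1/0.2233² = 20.06.
At 30.5°: sec²(30.5°) = 1/0.8616² = 1.347.
Ratio = 20.06/1.347 = cos²(30.5°)/cos²(77.1°) ≈ 14.9.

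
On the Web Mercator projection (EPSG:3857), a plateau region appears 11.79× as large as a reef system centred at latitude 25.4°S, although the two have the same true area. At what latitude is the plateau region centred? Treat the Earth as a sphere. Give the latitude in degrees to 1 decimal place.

For equal true areas on Mercator, apparent areas scale as sec²φ, so the ratio is cos²φ₂ / cos²φ₁.
cos²φ₂ / cos²φ₁ = 11.79  ⇒  cos φ₁ = cos 25.4° / √11.79 = 0.9033/3.434 = 0.2631.
φ₁ = arccos(0.2631) ≈ 74.7°.

74.7°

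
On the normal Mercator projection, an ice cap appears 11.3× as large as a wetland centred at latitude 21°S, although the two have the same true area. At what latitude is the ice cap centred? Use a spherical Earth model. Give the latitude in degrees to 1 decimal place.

On Mercator, (apparent₁)/(apparent₂) = sec²φ₁ / sec²φ₂ when true areas are equal.
cos²φ₂ / cos²φ₁ = 11.3  ⇒  cos φ₁ = cos 21° / √11.3 = 0.9336/3.362 = 0.2777.
φ₁ = arccos(0.2777) ≈ 73.9°.

73.9°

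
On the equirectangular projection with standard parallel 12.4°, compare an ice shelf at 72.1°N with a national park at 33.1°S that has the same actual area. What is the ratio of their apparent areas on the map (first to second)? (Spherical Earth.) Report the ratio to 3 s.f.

2.73

In the equirectangular projection with standard parallel φ₀ = 12.4° (x = Rλ cos φ₀, y = Rφ), meridians are true-scale (h = 1) and the parallel scale is k = cos φ₀ / cos φ.
Areal scale at 72.1°: h·k = 1.000 × 3.178 = 3.178.
Areal scale at 33.1°: h·k = 1.000 × 1.166 = 1.166.
Ratio = 3.178/1.166 ≈ 2.73.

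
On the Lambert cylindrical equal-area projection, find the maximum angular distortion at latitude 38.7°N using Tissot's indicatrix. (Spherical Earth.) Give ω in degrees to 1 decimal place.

The Lambert cylindrical equal-area projection is the cylindrical equal-area projection with its standard parallel at the equator (φ₀ = 0). Cylindrical equal-area (φ₀ = 0°): h = cos φ / cos 0° along meridians, k = cos 0° / cos φ along parallels; h·k = 1.
At 38.7°: h = 0.7804, k = 1.281; principal scales a = 1.281, b = 0.7804.
sin(ω/2) = (a − b)/(a + b) = 0.5009/2.062 = 0.2430, so ω = 2 arcsin(0.2430) ≈ 28.1°.

28.1°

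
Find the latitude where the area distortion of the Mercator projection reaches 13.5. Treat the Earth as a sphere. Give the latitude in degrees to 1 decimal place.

Mercator areal scale is sec²φ.
sec²φ = 13.5  ⇒  cos²φ = 0.07407  ⇒  cos φ = 0.2722.
φ = arccos(0.2722) ≈ 74.2°.

74.2°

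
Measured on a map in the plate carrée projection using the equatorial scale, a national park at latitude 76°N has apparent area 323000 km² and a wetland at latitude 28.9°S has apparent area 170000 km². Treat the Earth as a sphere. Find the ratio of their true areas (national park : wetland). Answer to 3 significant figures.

0.525

On the plate carrée, areal scale = h·k = 1 × sec φ, so true area = apparent × cos φ.
True area of national park: 323000 × cos(76°) = 323000 × 0.2419 = 78140 km².
True area of wetland: 170000 × cos(28.9°) = 170000 × 0.8755 = 148800 km².
Ratio = 78140 / 148800 ≈ 0.525.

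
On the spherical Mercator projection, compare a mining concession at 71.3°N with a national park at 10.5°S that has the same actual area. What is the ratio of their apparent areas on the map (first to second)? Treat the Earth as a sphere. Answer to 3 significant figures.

9.41

Mercator areal scale is sec²φ.
At 71.3°: sec²(71.3°) = 1/0.3206² = 9.728.
At 10.5°: sec²(10.5°) = 1/0.9833² = 1.034.
Ratio = 9.728/1.034 = cos²(10.5°)/cos²(71.3°) ≈ 9.41.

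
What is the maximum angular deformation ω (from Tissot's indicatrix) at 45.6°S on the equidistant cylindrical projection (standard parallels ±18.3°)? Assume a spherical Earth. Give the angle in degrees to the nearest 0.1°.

With standard parallel φ₀ = 18.3°, the equirectangular projection gives x = Rλ cos φ₀, y = Rφ, so h = 1 and k = cos 18.3° / cos φ.
At 45.6°: h = 1.000, k = 1.357; principal scales a = 1.357, b = 1.000.
sin(ω/2) = (a − b)/(a + b) = 0.3570/2.357 = 0.1515, so ω = 2 arcsin(0.1515) ≈ 17.4°.

17.4°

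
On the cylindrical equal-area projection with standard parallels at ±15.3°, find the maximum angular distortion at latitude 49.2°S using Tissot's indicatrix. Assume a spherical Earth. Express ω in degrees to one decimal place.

43.5°

Cylindrical equal-area (φ₀ = 15.3°): h = cos φ / cos 15.3° along meridians, k = cos 15.3° / cos φ along parallels; h·k = 1.
At 49.2°: h = 0.6774, k = 1.476; principal scales a = 1.476, b = 0.6774.
sin(ω/2) = (a − b)/(a + b) = 0.7987/2.154 = 0.3709, so ω = 2 arcsin(0.3709) ≈ 43.5°.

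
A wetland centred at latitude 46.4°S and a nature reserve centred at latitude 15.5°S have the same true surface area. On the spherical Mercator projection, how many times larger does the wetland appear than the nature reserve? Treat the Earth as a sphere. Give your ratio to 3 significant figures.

1.95

On Mercator, area is exaggerated by sec²φ = 1/cos²φ.
At 46.4°: sec²(46.4°) = 1/0.6896² = 2.103.
At 15.5°: sec²(15.5°) = 1/0.9636² = 1.077.
Ratio = 2.103/1.077 = cos²(15.5°)/cos²(46.4°) ≈ 1.95.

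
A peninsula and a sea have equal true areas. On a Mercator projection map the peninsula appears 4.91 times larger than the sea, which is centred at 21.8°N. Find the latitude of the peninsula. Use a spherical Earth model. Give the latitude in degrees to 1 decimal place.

On Mercator, (apparent₁)/(apparent₂) = sec²φ₁ / sec²φ₂ when true areas are equal.
cos²φ₂ / cos²φ₁ = 4.91  ⇒  cos φ₁ = cos 21.8° / √4.91 = 0.9285/2.216 = 0.4190.
φ₁ = arccos(0.4190) ≈ 65.2°.

65.2°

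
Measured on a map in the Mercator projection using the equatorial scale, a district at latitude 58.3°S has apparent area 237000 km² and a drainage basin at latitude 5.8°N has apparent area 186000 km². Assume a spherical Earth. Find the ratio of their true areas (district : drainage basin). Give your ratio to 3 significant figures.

0.355

Since Mercator area scale is 1/cos²φ, the true area equals the apparent area multiplied by cos²φ.
True area of district: 237000 × cos²(58.3°) = 237000 × 0.2761 = 65440 km².
True area of drainage basin: 186000 × cos²(5.8°) = 186000 × 0.9898 = 184100 km².
Ratio = 65440 / 184100 ≈ 0.355.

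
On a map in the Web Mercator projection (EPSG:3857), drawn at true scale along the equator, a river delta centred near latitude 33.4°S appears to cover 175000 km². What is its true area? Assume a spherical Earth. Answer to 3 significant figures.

For Mercator, h = k = sec φ (a conformal cylindrical projection has a single point scale, 1/cos φ).
Areal scale = k² = sec²φ = 1/cos²(33.4°) = 1/0.8348² = 1.435.
True area = apparent / (areal scale) = 175000 / 1.435 ≈ 122000 km².

122000 km²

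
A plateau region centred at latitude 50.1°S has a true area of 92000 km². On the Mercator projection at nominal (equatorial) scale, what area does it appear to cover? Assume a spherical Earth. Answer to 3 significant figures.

For Mercator, h = k = sec φ (a conformal cylindrical projection has a single point scale, 1/cos φ).
Areal scale = k² = sec²φ = 1/cos²(50.1°) = 1/0.6414² = 2.430.
Apparent area = 92000 × 2.430 ≈ 224000 km².

224000 km²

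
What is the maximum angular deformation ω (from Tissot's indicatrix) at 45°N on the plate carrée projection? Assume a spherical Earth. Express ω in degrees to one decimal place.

19.8°

For the equirectangular projection with φ₀ = 0 (plate carrée), h = 1 along meridians and k = sec φ along parallels.
At 45°: h = 1.000, k = 1.414; principal scales a = 1.414, b = 1.000.
sin(ω/2) = (a − b)/(a + b) = 0.4142/2.414 = 0.1716, so ω = 2 arcsin(0.1716) ≈ 19.8°.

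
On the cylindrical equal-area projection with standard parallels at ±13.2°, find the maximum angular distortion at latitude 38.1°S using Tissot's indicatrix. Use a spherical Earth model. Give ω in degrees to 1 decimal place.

24.2°

A cylindrical equal-area projection with standard parallel φ₀ has meridian scale h = cos φ / cos φ₀ and parallel scale k = cos φ₀ / cos φ (so areas are preserved, h·k = 1).
At 38.1°: h = 0.8083, k = 1.237; principal scales a = 1.237, b = 0.8083.
sin(ω/2) = (a − b)/(a + b) = 0.4289/2.045 = 0.2097, so ω = 2 arcsin(0.2097) ≈ 24.2°.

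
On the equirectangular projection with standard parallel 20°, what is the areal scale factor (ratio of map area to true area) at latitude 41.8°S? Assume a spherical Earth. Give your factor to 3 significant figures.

1.26

With standard parallel φ₀ = 20°, the equirectangular projection gives x = Rλ cos φ₀, y = Rφ, so h = 1 and k = cos 20° / cos φ.
Areal scale = h·k = 1 × cos φ₀ / cos φ; at 41.8°, h = 1.000, k = 1.261, so h·k = 1.261.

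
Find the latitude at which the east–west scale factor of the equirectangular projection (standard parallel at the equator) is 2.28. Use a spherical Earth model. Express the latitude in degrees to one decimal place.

64.0°

Plate carrée: h = 1, k = sec φ along parallels.
sec φ = 2.28  ⇒  cos φ = 0.4386  ⇒  φ ≈ 64.0°.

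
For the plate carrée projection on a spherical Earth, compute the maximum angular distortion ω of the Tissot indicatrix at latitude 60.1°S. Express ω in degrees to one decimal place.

39.1°

In the plate carrée (x = Rλ, y = Rφ), meridians are true-scale (h = 1) and parallels are stretched by k = sec φ.
At 60.1°: h = 1.000, k = 2.006; principal scales a = 2.006, b = 1.000.
sin(ω/2) = (a − b)/(a + b) = 1.006/3.006 = 0.3347, so ω = 2 arcsin(0.3347) ≈ 39.1°.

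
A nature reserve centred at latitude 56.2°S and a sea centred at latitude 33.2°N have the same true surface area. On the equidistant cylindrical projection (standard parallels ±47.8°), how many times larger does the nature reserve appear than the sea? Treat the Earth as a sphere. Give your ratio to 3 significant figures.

1.50

The equidistant cylindrical projection with φ₀ = 47.8° has h = 1 (meridians true) and k = cos φ₀ / cos φ along parallels.
Areal scale at 56.2°: h·k = 1.000 × 1.207 = 1.207.
Areal scale at 33.2°: h·k = 1.000 × 0.8028 = 0.8028.
Ratio = 1.207/0.8028 ≈ 1.50.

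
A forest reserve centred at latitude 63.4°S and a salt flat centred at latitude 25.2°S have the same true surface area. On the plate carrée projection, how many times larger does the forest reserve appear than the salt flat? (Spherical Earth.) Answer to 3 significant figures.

In the plate carrée (x = Rλ, y = Rφ), meridians are true-scale (h = 1) and parallels are stretched by k = sec φ.
Areal scale at 63.4°: h·k = 1.000 × 2.233 = 2.233.
Areal scale at 25.2°: h·k = 1.000 × 1.105 = 1.105.
Ratio = 2.233/1.105 ≈ 2.02.

2.02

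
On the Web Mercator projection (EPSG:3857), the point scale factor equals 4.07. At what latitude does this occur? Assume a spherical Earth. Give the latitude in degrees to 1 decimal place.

75.8°

Mercator scale is k = sec φ = 1/cos φ.
1/cos φ = 4.07  ⇒  cos φ = 0.2457  ⇒  φ = arccos(0.2457) ≈ 75.8°.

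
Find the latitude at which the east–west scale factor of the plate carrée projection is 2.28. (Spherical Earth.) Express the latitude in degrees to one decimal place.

Plate carrée: h = 1, k = sec φ along parallels.
sec φ = 2.28  ⇒  cos φ = 0.4386  ⇒  φ ≈ 64.0°.

64.0°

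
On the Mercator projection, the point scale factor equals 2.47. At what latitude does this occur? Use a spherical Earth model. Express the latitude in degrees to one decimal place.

Mercator scale is k = sec φ = 1/cos φ.
1/cos φ = 2.47  ⇒  cos φ = 0.4049  ⇒  φ = arccos(0.4049) ≈ 66.1°.

66.1°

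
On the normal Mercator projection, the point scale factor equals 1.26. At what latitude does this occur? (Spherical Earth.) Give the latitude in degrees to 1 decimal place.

Mercator scale is k = sec φ = 1/cos φ.
1/cos φ = 1.26  ⇒  cos φ = 0.7937  ⇒  φ = arccos(0.7937) ≈ 37.5°.

37.5°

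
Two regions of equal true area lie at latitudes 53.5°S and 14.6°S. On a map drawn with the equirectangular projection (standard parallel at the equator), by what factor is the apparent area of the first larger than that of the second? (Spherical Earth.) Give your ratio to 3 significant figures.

1.63

For the equirectangular projection with φ₀ = 0 (plate carrée), h = 1 along meridians and k = sec φ along parallels.
Areal scale at 53.5°: h·k = 1.000 × 1.681 = 1.681.
Areal scale at 14.6°: h·k = 1.000 × 1.033 = 1.033.
Ratio = 1.681/1.033 ≈ 1.63.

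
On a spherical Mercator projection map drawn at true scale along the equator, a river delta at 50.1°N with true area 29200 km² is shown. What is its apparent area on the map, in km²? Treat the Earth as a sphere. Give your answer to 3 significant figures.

71000 km²

The Mercator projection is conformal; its linear scale factor is the same in every direction and equals sec φ = 1/cos φ.
Areal scale = k² = sec²φ = 1/cos²(50.1°) = 1/0.6414² = 2.430.
Apparent area = 29200 × 2.430 ≈ 71000 km².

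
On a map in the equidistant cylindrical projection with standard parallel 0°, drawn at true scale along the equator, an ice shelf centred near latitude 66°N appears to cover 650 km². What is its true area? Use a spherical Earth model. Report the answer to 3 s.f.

264 km²

In the plate carrée (x = Rλ, y = Rφ), meridians are true-scale (h = 1) and parallels are stretched by k = sec φ.
Areal scale = h·k = 1 × sec φ; at 66°, h = 1.000, k = 2.459, so h·k = 2.459.
True area = apparent / (areal scale) = 650 / 2.459 ≈ 264 km².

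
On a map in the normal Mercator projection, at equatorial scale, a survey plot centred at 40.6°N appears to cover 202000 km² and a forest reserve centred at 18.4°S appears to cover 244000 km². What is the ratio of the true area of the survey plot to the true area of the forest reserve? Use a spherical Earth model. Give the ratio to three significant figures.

0.530

Since Mercator area scale is 1/cos²φ, the true area equals the apparent area multiplied by cos²φ.
True area of survey plot: 202000 × cos²(40.6°) = 202000 × 0.5765 = 116500 km².
True area of forest reserve: 244000 × cos²(18.4°) = 244000 × 0.9004 = 219700 km².
Ratio = 116500 / 219700 ≈ 0.530.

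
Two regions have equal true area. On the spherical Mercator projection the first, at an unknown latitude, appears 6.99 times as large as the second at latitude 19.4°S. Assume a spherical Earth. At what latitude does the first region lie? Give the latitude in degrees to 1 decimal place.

69.1°

On Mercator, (apparent₁)/(apparent₂) = sec²φ₁ / sec²φ₂ when true areas are equal.
cos²φ₂ / cos²φ₁ = 6.99  ⇒  cos φ₁ = cos 19.4° / √6.99 = 0.9432/2.644 = 0.3568.
φ₁ = arccos(0.3568) ≈ 69.1°.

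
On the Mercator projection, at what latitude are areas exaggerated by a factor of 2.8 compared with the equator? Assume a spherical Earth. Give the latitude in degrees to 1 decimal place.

Mercator areal scale is sec²φ.
sec²φ = 2.8  ⇒  cos²φ = 0.3571  ⇒  cos φ = 0.5976.
φ = arccos(0.5976) ≈ 53.3°.

53.3°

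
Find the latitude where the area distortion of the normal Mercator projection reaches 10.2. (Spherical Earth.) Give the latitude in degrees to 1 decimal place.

71.8°

Mercator areal scale is sec²φ.
sec²φ = 10.2  ⇒  cos²φ = 0.09804  ⇒  cos φ = 0.3131.
φ = arccos(0.3131) ≈ 71.8°.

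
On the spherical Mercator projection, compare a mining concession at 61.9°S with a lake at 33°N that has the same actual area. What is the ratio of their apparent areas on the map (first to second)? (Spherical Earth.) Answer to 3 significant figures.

3.17

Mercator areal scale is sec²φ.
At 61.9°: sec²(61.9°) = 1/0.4710² = 4.508.
At 33°: sec²(33°) = 1/0.8387² = 1.422.
Ratio = 4.508/1.422 = cos²(33°)/cos²(61.9°) ≈ 3.17.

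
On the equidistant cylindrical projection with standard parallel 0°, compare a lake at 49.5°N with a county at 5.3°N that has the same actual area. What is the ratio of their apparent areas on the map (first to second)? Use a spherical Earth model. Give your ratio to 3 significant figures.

1.53

For the equirectangular projection with φ₀ = 0 (plate carrée), h = 1 along meridians and k = sec φ along parallels.
Areal scale at 49.5°: h·k = 1.000 × 1.540 = 1.540.
Areal scale at 5.3°: h·k = 1.000 × 1.004 = 1.004.
Ratio = 1.540/1.004 ≈ 1.53.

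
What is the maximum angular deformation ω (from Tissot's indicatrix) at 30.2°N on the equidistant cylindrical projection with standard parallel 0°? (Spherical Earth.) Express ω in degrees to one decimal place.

8.4°

Plate carrée maps x = Rλ, y = Rφ. The meridian scale is h = 1 and the parallel scale is k = 1/cos φ = sec φ.
At 30.2°: h = 1.000, k = 1.157; principal scales a = 1.157, b = 1.000.
sin(ω/2) = (a − b)/(a + b) = 0.1570/2.157 = 0.07280, so ω = 2 arcsin(0.07280) ≈ 8.4°.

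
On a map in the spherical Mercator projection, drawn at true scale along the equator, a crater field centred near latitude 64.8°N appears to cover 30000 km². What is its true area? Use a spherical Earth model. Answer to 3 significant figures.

The Mercator projection is conformal; its linear scale factor is the same in every direction and equals sec φ = 1/cos φ.
Areal scale = k² = sec²φ = 1/cos²(64.8°) = 1/0.4258² = 5.516.
True area = apparent / (areal scale) = 30000 / 5.516 ≈ 5440 km².

5440 km²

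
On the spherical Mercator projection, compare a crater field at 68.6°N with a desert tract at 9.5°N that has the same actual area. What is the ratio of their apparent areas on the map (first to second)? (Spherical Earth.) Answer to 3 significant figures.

7.31

On Mercator, area is exaggerated by sec²φ = 1/cos²φ.
At 68.6°: sec²(68.6°) = 1/0.3649² = 7.511.
At 9.5°: sec²(9.5°) = 1/0.9863² = 1.028.
Ratio = 7.511/1.028 = cos²(9.5°)/cos²(68.6°) ≈ 7.31.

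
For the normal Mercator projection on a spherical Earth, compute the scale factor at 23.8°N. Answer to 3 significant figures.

1.09

The Mercator projection is conformal; its linear scale factor is the same in every direction and equals sec φ = 1/cos φ.
k = 1/cos 23.8° = 1/0.9150 = 1.093.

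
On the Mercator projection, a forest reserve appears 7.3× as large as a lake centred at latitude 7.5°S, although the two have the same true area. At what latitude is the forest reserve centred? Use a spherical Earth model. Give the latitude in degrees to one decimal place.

Mercator areal scale is sec²φ, so apparent-area ratio = sec²φ₁ / sec²φ₂ = cos²φ₂ / cos²φ₁.
cos²φ₂ / cos²φ₁ = 7.3  ⇒  cos φ₁ = cos 7.5° / √7.3 = 0.9914/2.702 = 0.3670.
φ₁ = arccos(0.3670) ≈ 68.5°.

68.5°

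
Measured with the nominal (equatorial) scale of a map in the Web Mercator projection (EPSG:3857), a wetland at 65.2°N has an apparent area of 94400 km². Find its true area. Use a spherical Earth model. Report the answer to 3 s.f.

16600 km²

For Mercator, h = k = sec φ (a conformal cylindrical projection has a single point scale, 1/cos φ).
Areal scale = k² = sec²φ = 1/cos²(65.2°) = 1/0.4195² = 5.684.
True area = apparent / (areal scale) = 94400 / 5.684 ≈ 16600 km².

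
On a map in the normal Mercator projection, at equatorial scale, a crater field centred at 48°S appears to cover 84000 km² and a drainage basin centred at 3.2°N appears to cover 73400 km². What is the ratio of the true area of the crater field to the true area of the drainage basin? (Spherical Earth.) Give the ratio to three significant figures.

Mercator's areal exaggeration is sec²φ; hence true area = (apparent area) · cos²φ.
True area of crater field: 84000 × cos²(48°) = 84000 × 0.4477 = 37610 km².
True area of drainage basin: 73400 × cos²(3.2°) = 73400 × 0.9969 = 73170 km².
Ratio = 37610 / 73170 ≈ 0.514.

0.514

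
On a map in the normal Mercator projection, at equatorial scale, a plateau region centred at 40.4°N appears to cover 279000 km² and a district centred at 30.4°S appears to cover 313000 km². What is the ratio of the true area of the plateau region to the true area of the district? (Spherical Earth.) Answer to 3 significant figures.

0.695

On Mercator the areal scale is sec²φ, so true area = apparent × cos²φ.
True area of plateau region: 279000 × cos²(40.4°) = 279000 × 0.5799 = 161800 km².
True area of district: 313000 × cos²(30.4°) = 313000 × 0.7439 = 232900 km².
Ratio = 161800 / 232900 ≈ 0.695.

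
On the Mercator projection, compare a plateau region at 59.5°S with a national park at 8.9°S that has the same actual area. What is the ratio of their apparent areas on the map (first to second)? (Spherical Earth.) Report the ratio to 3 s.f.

3.79

Mercator areal scale is sec²φ.
At 59.5°: sec²(59.5°) = 1/0.5075² = 3.882.
At 8.9°: sec²(8.9°) = 1/0.9880² = 1.025.
Ratio = 3.882/1.025 = cos²(8.9°)/cos²(59.5°) ≈ 3.79.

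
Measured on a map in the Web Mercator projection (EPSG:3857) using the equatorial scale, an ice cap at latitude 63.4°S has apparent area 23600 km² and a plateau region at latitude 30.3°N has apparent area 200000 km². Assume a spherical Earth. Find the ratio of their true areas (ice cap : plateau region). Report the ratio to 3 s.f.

0.0317

Mercator's areal exaggeration is sec²φ; hence true area = (apparent area) · cos²φ.
True area of ice cap: 23600 × cos²(63.4°) = 23600 × 0.2005 = 4732 km².
True area of plateau region: 200000 × cos²(30.3°) = 200000 × 0.7455 = 149100 km².
Ratio = 4732 / 149100 ≈ 0.0317.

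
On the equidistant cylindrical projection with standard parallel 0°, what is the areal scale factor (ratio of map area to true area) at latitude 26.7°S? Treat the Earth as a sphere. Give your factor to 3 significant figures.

1.12

Plate carrée maps x = Rλ, y = Rφ. The meridian scale is h = 1 and the parallel scale is k = 1/cos φ = sec φ.
Areal scale = h·k = 1 × sec φ; at 26.7°, h = 1.000, k = 1.119, so h·k = 1.119.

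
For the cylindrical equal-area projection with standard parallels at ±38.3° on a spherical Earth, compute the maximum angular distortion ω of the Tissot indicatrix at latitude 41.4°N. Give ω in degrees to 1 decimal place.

5.2°

Cylindrical equal-area (φ₀ = 38.3°): h = cos φ / cos 38.3° along meridians, k = cos 38.3° / cos φ along parallels; h·k = 1.
At 41.4°: h = 0.9558, k = 1.046; principal scales a = 1.046, b = 0.9558.
sin(ω/2) = (a − b)/(a + b) = 0.09039/2.002 = 0.04515, so ω = 2 arcsin(0.04515) ≈ 5.2°.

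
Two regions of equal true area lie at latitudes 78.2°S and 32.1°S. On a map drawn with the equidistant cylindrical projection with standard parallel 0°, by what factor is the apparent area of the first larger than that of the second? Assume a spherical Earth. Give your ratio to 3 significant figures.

Plate carrée maps x = Rλ, y = Rφ. The meridian scale is h = 1 and the parallel scale is k = 1/cos φ = sec φ.
Areal scale at 78.2°: h·k = 1.000 × 4.890 = 4.890.
Areal scale at 32.1°: h·k = 1.000 × 1.180 = 1.180.
Ratio = 4.890/1.180 ≈ 4.14.

4.14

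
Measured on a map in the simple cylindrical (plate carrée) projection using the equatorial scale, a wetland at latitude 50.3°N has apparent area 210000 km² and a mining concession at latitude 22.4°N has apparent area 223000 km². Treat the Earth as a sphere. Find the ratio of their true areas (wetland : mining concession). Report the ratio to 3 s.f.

0.651

On the plate carrée, areal scale = h·k = 1 × sec φ, so true area = apparent × cos φ.
True area of wetland: 210000 × cos(50.3°) = 210000 × 0.6388 = 134100 km².
True area of mining concession: 223000 × cos(22.4°) = 223000 × 0.9245 = 206200 km².
Ratio = 134100 / 206200 ≈ 0.651.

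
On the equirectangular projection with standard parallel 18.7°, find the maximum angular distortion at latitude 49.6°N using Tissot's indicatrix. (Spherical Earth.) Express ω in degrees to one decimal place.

21.6°

With standard parallel φ₀ = 18.7°, the equirectangular projection gives x = Rλ cos φ₀, y = Rφ, so h = 1 and k = cos 18.7° / cos φ.
At 49.6°: h = 1.000, k = 1.461; principal scales a = 1.461, b = 1.000.
sin(ω/2) = (a − b)/(a + b) = 0.4615/2.461 = 0.1875, so ω = 2 arcsin(0.1875) ≈ 21.6°.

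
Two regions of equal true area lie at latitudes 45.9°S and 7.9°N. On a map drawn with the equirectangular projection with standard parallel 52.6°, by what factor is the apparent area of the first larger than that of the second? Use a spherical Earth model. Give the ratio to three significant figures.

The equidistant cylindrical projection with φ₀ = 52.6° has h = 1 (meridians true) and k = cos φ₀ / cos φ along parallels.
Areal scale at 45.9°: h·k = 1.000 × 0.8728 = 0.8728.
Areal scale at 7.9°: h·k = 1.000 × 0.6132 = 0.6132.
Ratio = 0.8728/0.6132 ≈ 1.42.

1.42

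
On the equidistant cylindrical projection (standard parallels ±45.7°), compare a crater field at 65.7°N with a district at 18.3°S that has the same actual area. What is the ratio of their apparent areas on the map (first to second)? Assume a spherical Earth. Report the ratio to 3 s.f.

In the equirectangular projection with standard parallel φ₀ = 45.7° (x = Rλ cos φ₀, y = Rφ), meridians are true-scale (h = 1) and the parallel scale is k = cos φ₀ / cos φ.
Areal scale at 65.7°: h·k = 1.000 × 1.697 = 1.697.
Areal scale at 18.3°: h·k = 1.000 × 0.7356 = 0.7356.
Ratio = 1.697/0.7356 ≈ 2.31.

2.31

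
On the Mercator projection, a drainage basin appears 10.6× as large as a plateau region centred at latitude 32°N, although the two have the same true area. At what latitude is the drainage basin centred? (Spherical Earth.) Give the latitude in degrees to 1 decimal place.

Mercator areal scale is sec²φ, so apparent-area ratio = sec²φ₁ / sec²φ₂ = cos²φ₂ / cos²φ₁.
cos²φ₂ / cos²φ₁ = 10.6  ⇒  cos φ₁ = cos 32° / √10.6 = 0.8480/3.256 = 0.2605.
φ₁ = arccos(0.2605) ≈ 74.9°.

74.9°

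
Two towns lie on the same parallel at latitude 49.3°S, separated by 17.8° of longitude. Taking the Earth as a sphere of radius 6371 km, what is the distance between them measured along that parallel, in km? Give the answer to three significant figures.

Arc length along a parallel = R cos φ · Δλ (with Δλ in radians).
= 6371 × cos 49.3° × (17.8° × π/180) = 6371 × 0.6521 × 0.3107 ≈ 1290 km.

1290 km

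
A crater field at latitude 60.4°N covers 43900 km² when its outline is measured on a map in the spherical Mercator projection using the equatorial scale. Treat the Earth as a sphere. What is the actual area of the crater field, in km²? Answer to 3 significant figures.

10700 km²

Mercator is conformal, so the point scale is isotropic: h = k = sec φ = 1/cos φ.
Areal scale = k² = sec²φ = 1/cos²(60.4°) = 1/0.4939² = 4.099.
True area = apparent / (areal scale) = 43900 / 4.099 ≈ 10700 km².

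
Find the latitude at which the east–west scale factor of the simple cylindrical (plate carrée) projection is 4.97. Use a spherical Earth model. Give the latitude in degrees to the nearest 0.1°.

Plate carrée: h = 1, k = sec φ along parallels.
sec φ = 4.97  ⇒  cos φ = 0.2012  ⇒  φ ≈ 78.4°.

78.4°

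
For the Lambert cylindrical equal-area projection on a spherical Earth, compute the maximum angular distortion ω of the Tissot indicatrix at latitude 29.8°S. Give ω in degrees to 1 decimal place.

The Lambert cylindrical equal-area projection is the cylindrical equal-area projection with its standard parallel at the equator (φ₀ = 0). Cylindrical equal-area (φ₀ = 0°): h = cos φ / cos 0° along meridians, k = cos 0° / cos φ along parallels; h·k = 1.
At 29.8°: h = 0.8678, k = 1.152; principal scales a = 1.152, b = 0.8678.
sin(ω/2) = (a − b)/(a + b) = 0.2846/2.020 = 0.1409, so ω = 2 arcsin(0.1409) ≈ 16.2°.

16.2°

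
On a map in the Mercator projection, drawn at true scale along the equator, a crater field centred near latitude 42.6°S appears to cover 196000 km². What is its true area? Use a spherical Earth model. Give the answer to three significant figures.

The Mercator projection is conformal; its linear scale factor is the same in every direction and equals sec φ = 1/cos φ.
Areal scale = k² = sec²φ = 1/cos²(42.6°) = 1/0.7361² = 1.846.
True area = apparent / (areal scale) = 196000 / 1.846 ≈ 106000 km².

106000 km²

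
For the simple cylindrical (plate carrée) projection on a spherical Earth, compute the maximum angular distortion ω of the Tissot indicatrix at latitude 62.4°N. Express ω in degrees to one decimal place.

For the equirectangular projection with φ₀ = 0 (plate carrée), h = 1 along meridians and k = sec φ along parallels.
At 62.4°: h = 1.000, k = 2.158; principal scales a = 2.158, b = 1.000.
sin(ω/2) = (a − b)/(a + b) = 1.158/3.158 = 0.3668, so ω = 2 arcsin(0.3668) ≈ 43.0°.

43.0°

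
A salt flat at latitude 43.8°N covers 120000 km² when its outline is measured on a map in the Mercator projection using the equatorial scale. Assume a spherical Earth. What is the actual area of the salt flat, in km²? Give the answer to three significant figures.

62500 km²

Mercator is conformal, so the point scale is isotropic: h = k = sec φ = 1/cos φ.
Areal scale = k² = sec²φ = 1/cos²(43.8°) = 1/0.7218² = 1.920.
True area = apparent / (areal scale) = 120000 / 1.920 ≈ 62500 km².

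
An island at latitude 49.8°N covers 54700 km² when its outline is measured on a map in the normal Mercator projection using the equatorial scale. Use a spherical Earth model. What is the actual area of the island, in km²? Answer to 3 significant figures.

22800 km²

Mercator is conformal, so the point scale is isotropic: h = k = sec φ = 1/cos φ.
Areal scale = k² = sec²φ = 1/cos²(49.8°) = 1/0.6455² = 2.400.
True area = apparent / (areal scale) = 54700 / 2.400 ≈ 22800 km².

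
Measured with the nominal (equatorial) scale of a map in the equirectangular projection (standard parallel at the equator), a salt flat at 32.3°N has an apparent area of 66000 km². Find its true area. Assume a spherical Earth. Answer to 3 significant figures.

Plate carrée maps x = Rλ, y = Rφ. The meridian scale is h = 1 and the parallel scale is k = 1/cos φ = sec φ.
Areal scale = h·k = 1 × sec φ; at 32.3°, h = 1.000, k = 1.183, so h·k = 1.183.
True area = apparent / (areal scale) = 66000 / 1.183 ≈ 55800 km².

55800 km²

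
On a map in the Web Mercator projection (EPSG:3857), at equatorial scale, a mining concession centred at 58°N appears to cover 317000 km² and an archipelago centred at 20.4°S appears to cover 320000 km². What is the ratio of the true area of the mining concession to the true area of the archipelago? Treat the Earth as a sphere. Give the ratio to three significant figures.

0.317

Since Mercator area scale is 1/cos²φ, the true area equals the apparent area multiplied by cos²φ.
True area of mining concession: 317000 × cos²(58°) = 317000 × 0.2808 = 89020 km².
True area of archipelago: 320000 × cos²(20.4°) = 320000 × 0.8785 = 281100 km².
Ratio = 89020 / 281100 ≈ 0.317.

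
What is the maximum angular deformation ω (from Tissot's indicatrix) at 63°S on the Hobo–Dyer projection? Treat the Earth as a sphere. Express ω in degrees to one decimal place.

The Hobo–Dyer projection is cylindrical equal-area with φ₀ = 37.5°. Cylindrical equal-area (φ₀ = 37.5°): h = cos φ / cos 37.5° along meridians, k = cos 37.5° / cos φ along parallels; h·k = 1.
At 63°: h = 0.5722, k = 1.748; principal scales a = 1.748, b = 0.5722.
sin(ω/2) = (a − b)/(a + b) = 1.175/2.320 = 0.5066, so ω = 2 arcsin(0.5066) ≈ 60.9°.

60.9°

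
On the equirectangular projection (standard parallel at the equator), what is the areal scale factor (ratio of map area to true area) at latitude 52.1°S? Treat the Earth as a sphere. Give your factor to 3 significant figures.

In the plate carrée (x = Rλ, y = Rφ), meridians are true-scale (h = 1) and parallels are stretched by k = sec φ.
Areal scale = h·k = 1 × sec φ; at 52.1°, h = 1.000, k = 1.628, so h·k = 1.628.

1.63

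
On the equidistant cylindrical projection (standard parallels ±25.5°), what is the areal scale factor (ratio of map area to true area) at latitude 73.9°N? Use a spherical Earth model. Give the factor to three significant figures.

The equidistant cylindrical projection with φ₀ = 25.5° has h = 1 (meridians true) and k = cos φ₀ / cos φ along parallels.
Areal scale = h·k = 1 × cos φ₀ / cos φ; at 73.9°, h = 1.000, k = 3.255, so h·k = 3.255.

3.25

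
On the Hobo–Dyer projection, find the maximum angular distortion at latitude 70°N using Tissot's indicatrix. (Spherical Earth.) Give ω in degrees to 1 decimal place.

86.7°

The Hobo–Dyer projection is cylindrical equal-area with φ₀ = 37.5°. A cylindrical equal-area projection with standard parallel φ₀ has meridian scale h = cos φ / cos φ₀ and parallel scale k = cos φ₀ / cos φ (so areas are preserved, h·k = 1).
At 70°: h = 0.4311, k = 2.320; principal scales a = 2.320, b = 0.4311.
sin(ω/2) = (a − b)/(a + b) = 1.889/2.751 = 0.6865, so ω = 2 arcsin(0.6865) ≈ 86.7°.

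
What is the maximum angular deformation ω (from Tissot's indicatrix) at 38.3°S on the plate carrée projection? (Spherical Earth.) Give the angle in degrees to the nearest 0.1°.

13.9°

Plate carrée maps x = Rλ, y = Rφ. The meridian scale is h = 1 and the parallel scale is k = 1/cos φ = sec φ.
At 38.3°: h = 1.000, k = 1.274; principal scales a = 1.274, b = 1.000.
sin(ω/2) = (a − b)/(a + b) = 0.2742/2.274 = 0.1206, so ω = 2 arcsin(0.1206) ≈ 13.9°.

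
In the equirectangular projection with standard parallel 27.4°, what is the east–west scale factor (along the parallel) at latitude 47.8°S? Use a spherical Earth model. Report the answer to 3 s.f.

1.32

With standard parallel φ₀ = 27.4°, the equirectangular projection gives x = Rλ cos φ₀, y = Rφ, so h = 1 and k = cos 27.4° / cos φ.
k = cos 27.4° / cos 47.8° = 0.8878/0.6717 = 1.322.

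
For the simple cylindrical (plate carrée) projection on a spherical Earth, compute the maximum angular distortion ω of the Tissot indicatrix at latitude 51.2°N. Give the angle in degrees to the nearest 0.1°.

26.5°

Plate carrée maps x = Rλ, y = Rφ. The meridian scale is h = 1 and the parallel scale is k = 1/cos φ = sec φ.
At 51.2°: h = 1.000, k = 1.596; principal scales a = 1.596, b = 1.000.
sin(ω/2) = (a − b)/(a + b) = 0.5959/2.596 = 0.2296, so ω = 2 arcsin(0.2296) ≈ 26.5°.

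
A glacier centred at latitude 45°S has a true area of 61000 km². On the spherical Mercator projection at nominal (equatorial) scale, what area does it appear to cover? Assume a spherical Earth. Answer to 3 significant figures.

122000 km²

For Mercator, h = k = sec φ (a conformal cylindrical projection has a single point scale, 1/cos φ).
Areal scale = k² = sec²φ = 1/cos²(45°) = 1/0.7071² = 2.000.
Apparent area = 61000 × 2.000 ≈ 122000 km².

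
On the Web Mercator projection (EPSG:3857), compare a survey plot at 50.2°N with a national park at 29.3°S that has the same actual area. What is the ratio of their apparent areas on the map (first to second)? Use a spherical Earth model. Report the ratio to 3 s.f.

On Mercator, area is exaggerated by sec²φ = 1/cos²φ.
At 50.2°: sec²(50.2°) = 1/0.6401² = 2.441.
At 29.3°: sec²(29.3°) = 1/0.8721² = 1.315.
Ratio = 2.441/1.315 = cos²(29.3°)/cos²(50.2°) ≈ 1.86.

1.86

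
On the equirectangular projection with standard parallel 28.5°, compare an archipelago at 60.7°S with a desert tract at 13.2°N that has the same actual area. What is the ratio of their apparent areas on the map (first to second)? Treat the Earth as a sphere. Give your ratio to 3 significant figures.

With standard parallel φ₀ = 28.5°, the equirectangular projection gives x = Rλ cos φ₀, y = Rφ, so h = 1 and k = cos 28.5° / cos φ.
Areal scale at 60.7°: h·k = 1.000 × 1.796 = 1.796.
Areal scale at 13.2°: h·k = 1.000 × 0.9027 = 0.9027.
Ratio = 1.796/0.9027 ≈ 1.99.

1.99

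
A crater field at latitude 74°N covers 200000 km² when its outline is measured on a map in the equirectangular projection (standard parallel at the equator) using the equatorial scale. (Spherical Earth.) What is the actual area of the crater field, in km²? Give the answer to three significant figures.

For the equirectangular projection with φ₀ = 0 (plate carrée), h = 1 along meridians and k = sec φ along parallels.
Areal scale = h·k = 1 × sec φ; at 74°, h = 1.000, k = 3.628, so h·k = 3.628.
True area = apparent / (areal scale) = 200000 / 3.628 ≈ 55100 km².

55100 km²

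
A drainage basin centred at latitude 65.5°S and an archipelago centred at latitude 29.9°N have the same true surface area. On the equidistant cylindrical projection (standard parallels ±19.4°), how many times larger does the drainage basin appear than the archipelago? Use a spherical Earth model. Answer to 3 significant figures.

The equidistant cylindrical projection with φ₀ = 19.4° has h = 1 (meridians true) and k = cos φ₀ / cos φ along parallels.
Areal scale at 65.5°: h·k = 1.000 × 2.275 = 2.275.
Areal scale at 29.9°: h·k = 1.000 × 1.088 = 1.088.
Ratio = 2.275/1.088 ≈ 2.09.

2.09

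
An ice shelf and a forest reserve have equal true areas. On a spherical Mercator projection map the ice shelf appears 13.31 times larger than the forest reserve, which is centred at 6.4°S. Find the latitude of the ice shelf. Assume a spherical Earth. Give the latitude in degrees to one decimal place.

On Mercator, (apparent₁)/(apparent₂) = sec²φ₁ / sec²φ₂ when true areas are equal.
cos²φ₂ / cos²φ₁ = 13.31  ⇒  cos φ₁ = cos 6.4° / √13.31 = 0.9938/3.648 = 0.2724.
φ₁ = arccos(0.2724) ≈ 74.2°.

74.2°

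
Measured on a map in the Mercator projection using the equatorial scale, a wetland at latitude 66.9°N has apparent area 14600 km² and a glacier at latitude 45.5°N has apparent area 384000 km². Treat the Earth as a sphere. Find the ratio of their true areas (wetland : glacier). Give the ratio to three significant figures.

0.0119

Since Mercator area scale is 1/cos²φ, the true area equals the apparent area multiplied by cos²φ.
True area of wetland: 14600 × cos²(66.9°) = 14600 × 0.1539 = 2247 km².
True area of glacier: 384000 × cos²(45.5°) = 384000 × 0.4913 = 188600 km².
Ratio = 2247 / 188600 ≈ 0.0119.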